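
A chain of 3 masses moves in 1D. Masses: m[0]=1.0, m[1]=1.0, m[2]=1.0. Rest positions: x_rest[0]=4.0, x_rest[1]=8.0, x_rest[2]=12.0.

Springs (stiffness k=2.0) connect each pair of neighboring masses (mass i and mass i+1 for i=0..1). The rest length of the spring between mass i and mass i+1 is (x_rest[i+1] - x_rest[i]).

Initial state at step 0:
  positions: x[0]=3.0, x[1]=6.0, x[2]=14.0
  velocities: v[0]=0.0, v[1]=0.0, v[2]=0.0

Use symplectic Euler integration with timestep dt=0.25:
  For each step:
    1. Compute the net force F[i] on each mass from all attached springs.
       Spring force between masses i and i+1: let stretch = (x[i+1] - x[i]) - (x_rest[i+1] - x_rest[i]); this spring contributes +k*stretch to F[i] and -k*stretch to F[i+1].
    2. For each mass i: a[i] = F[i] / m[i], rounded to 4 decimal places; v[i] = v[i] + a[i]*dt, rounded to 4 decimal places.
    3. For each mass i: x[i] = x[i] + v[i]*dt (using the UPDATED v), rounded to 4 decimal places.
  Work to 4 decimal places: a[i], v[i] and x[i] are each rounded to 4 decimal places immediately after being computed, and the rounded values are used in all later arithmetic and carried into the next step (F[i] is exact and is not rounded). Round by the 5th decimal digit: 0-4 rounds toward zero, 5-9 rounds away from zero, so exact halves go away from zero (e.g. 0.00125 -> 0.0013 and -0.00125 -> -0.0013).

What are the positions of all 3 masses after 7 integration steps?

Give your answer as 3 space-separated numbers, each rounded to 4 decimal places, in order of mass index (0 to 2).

Step 0: x=[3.0000 6.0000 14.0000] v=[0.0000 0.0000 0.0000]
Step 1: x=[2.8750 6.6250 13.5000] v=[-0.5000 2.5000 -2.0000]
Step 2: x=[2.7188 7.6406 12.6406] v=[-0.6250 4.0625 -3.4375]
Step 3: x=[2.6778 8.6660 11.6562] v=[-0.1641 4.1016 -3.9375]
Step 4: x=[2.8853 9.3167 10.7981] v=[0.8300 2.6026 -3.4326]
Step 5: x=[3.3967 9.3486 10.2548] v=[2.0457 0.1276 -2.1733]
Step 6: x=[4.1521 8.7498 10.0982] v=[3.0217 -2.3953 -0.6264]
Step 7: x=[4.9823 7.7448 10.2731] v=[3.3206 -4.0200 0.6994]

Answer: 4.9823 7.7448 10.2731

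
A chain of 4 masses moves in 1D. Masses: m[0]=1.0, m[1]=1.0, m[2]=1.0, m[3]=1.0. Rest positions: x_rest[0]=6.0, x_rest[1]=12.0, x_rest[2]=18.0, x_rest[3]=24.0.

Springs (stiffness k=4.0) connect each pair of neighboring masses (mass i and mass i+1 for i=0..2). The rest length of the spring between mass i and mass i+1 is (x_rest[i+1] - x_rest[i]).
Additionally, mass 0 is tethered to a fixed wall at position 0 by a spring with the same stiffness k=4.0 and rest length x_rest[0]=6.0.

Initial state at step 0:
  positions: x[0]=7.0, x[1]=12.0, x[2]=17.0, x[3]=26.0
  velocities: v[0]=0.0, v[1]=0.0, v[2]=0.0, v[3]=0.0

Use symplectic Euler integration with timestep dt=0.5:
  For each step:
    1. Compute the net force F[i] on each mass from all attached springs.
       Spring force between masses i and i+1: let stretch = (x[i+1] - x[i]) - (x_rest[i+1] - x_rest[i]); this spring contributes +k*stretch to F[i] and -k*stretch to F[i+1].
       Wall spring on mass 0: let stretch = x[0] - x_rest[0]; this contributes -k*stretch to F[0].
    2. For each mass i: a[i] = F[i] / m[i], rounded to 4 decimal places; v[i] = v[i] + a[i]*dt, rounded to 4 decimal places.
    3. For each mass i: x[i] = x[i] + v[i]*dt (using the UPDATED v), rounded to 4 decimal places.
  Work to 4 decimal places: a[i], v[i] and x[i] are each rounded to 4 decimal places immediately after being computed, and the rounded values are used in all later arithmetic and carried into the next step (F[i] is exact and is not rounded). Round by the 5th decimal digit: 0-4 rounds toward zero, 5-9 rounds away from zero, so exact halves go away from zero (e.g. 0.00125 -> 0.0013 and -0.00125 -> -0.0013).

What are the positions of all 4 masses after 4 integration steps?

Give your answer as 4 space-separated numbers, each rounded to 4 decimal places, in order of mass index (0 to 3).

Step 0: x=[7.0000 12.0000 17.0000 26.0000] v=[0.0000 0.0000 0.0000 0.0000]
Step 1: x=[5.0000 12.0000 21.0000 23.0000] v=[-4.0000 0.0000 8.0000 -6.0000]
Step 2: x=[5.0000 14.0000 18.0000 24.0000] v=[0.0000 4.0000 -6.0000 2.0000]
Step 3: x=[9.0000 11.0000 17.0000 25.0000] v=[8.0000 -6.0000 -2.0000 2.0000]
Step 4: x=[6.0000 12.0000 18.0000 24.0000] v=[-6.0000 2.0000 2.0000 -2.0000]

Answer: 6.0000 12.0000 18.0000 24.0000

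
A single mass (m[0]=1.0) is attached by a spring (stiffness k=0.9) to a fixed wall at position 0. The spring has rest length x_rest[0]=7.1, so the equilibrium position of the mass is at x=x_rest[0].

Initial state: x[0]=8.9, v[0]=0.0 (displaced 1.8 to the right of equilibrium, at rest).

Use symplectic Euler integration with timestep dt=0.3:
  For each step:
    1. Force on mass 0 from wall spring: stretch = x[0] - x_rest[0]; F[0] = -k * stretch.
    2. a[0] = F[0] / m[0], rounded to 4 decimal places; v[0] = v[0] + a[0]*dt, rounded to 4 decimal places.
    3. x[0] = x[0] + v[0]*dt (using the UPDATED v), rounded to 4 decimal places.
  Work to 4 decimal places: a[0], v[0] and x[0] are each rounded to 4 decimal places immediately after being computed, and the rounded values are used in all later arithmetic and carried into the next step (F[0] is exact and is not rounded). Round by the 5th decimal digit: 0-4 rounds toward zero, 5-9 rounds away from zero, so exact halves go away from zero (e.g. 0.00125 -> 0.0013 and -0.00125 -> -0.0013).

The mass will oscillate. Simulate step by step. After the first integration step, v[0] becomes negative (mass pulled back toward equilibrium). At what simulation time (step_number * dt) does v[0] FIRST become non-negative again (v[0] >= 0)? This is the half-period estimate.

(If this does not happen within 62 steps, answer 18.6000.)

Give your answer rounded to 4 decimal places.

Answer: 3.6000

Derivation:
Step 0: x=[8.9000] v=[0.0000]
Step 1: x=[8.7542] v=[-0.4860]
Step 2: x=[8.4744] v=[-0.9326]
Step 3: x=[8.0833] v=[-1.3037]
Step 4: x=[7.6125] v=[-1.5692]
Step 5: x=[7.1002] v=[-1.7076]
Step 6: x=[6.5879] v=[-1.7077]
Step 7: x=[6.1171] v=[-1.5694]
Step 8: x=[5.7259] v=[-1.3040]
Step 9: x=[5.4460] v=[-0.9330]
Step 10: x=[5.3001] v=[-0.4864]
Step 11: x=[5.3000] v=[-0.0004]
Step 12: x=[5.4457] v=[0.4856]
First v>=0 after going negative at step 12, time=3.6000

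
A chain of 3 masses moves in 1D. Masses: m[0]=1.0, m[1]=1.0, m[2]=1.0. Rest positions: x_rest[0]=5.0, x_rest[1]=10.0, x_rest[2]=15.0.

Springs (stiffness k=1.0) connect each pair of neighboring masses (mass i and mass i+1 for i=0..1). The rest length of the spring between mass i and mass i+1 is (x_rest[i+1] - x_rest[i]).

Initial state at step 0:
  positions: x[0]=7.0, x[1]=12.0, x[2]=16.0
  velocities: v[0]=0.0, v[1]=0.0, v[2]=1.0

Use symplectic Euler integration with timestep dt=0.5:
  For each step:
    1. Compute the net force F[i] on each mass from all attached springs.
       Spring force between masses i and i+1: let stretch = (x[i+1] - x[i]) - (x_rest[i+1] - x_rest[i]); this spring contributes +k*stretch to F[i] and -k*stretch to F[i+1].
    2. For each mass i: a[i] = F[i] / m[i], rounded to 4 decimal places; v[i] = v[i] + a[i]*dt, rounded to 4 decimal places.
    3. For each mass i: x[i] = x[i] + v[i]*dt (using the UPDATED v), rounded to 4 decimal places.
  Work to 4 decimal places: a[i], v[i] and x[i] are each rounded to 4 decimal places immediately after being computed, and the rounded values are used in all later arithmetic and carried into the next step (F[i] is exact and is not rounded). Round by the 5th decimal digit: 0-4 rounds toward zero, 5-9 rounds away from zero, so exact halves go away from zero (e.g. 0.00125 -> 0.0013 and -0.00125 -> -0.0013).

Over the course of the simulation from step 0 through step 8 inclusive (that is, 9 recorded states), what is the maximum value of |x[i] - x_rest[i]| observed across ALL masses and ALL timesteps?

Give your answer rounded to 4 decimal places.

Step 0: x=[7.0000 12.0000 16.0000] v=[0.0000 0.0000 1.0000]
Step 1: x=[7.0000 11.7500 16.7500] v=[0.0000 -0.5000 1.5000]
Step 2: x=[6.9375 11.5625 17.5000] v=[-0.1250 -0.3750 1.5000]
Step 3: x=[6.7813 11.7032 18.0157] v=[-0.3125 0.2813 1.0313]
Step 4: x=[6.6055 12.1915 18.2033] v=[-0.3516 0.9766 0.3751]
Step 5: x=[6.5762 12.7863 18.1379] v=[-0.0586 1.1895 -0.1308]
Step 6: x=[6.8495 13.1665 17.9846] v=[0.5465 0.7603 -0.3066]
Step 7: x=[7.4520 13.1720 17.8768] v=[1.2050 0.0109 -0.2157]
Step 8: x=[8.2345 12.9237 17.8428] v=[1.5650 -0.4967 -0.0681]
Max displacement = 3.2345

Answer: 3.2345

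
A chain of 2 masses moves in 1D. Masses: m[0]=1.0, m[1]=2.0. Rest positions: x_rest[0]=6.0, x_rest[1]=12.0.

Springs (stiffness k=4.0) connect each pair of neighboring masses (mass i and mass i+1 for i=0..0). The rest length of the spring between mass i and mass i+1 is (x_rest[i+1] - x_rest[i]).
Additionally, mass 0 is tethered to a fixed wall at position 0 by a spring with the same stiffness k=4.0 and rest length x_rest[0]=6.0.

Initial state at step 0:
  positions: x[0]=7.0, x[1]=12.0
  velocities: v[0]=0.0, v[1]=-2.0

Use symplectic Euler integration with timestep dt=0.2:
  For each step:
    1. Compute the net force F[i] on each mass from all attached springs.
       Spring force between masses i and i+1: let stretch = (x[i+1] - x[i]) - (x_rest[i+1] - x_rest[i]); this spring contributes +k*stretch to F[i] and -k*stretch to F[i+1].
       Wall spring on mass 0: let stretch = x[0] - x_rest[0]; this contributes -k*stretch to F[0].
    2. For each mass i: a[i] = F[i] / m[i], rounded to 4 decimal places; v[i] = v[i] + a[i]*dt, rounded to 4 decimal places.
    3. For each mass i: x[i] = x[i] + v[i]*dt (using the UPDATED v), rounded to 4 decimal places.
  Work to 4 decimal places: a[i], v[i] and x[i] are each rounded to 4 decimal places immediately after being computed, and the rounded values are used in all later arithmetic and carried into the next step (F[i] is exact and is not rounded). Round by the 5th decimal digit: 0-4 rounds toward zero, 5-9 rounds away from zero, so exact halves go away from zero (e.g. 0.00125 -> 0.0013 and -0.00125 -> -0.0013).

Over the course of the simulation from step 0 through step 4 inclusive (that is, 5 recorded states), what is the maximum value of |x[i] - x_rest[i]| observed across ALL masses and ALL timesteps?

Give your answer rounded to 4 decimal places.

Answer: 1.2464

Derivation:
Step 0: x=[7.0000 12.0000] v=[0.0000 -2.0000]
Step 1: x=[6.6800 11.6800] v=[-1.6000 -1.6000]
Step 2: x=[6.0912 11.4400] v=[-2.9440 -1.2000]
Step 3: x=[5.3836 11.2521] v=[-3.5379 -0.9395]
Step 4: x=[4.7536 11.0747] v=[-3.1500 -0.8869]
Max displacement = 1.2464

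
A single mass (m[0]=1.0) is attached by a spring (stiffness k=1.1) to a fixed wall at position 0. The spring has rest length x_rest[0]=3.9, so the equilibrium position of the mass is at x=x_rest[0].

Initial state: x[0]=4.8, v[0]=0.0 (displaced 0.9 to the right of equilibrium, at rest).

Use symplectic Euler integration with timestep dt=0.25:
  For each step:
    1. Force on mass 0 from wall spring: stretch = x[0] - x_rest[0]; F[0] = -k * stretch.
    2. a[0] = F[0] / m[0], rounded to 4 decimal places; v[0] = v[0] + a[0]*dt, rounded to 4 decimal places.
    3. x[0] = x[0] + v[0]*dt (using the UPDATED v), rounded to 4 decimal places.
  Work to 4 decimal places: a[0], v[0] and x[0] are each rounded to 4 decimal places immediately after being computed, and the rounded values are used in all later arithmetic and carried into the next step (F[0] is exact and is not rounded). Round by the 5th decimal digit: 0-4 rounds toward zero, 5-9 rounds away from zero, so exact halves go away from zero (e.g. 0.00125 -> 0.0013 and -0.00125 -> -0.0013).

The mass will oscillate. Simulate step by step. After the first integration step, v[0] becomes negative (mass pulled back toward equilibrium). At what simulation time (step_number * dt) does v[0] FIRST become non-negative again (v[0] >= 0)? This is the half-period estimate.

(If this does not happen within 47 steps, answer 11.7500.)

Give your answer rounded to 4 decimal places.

Answer: 3.0000

Derivation:
Step 0: x=[4.8000] v=[0.0000]
Step 1: x=[4.7381] v=[-0.2475]
Step 2: x=[4.6186] v=[-0.4780]
Step 3: x=[4.4497] v=[-0.6756]
Step 4: x=[4.2430] v=[-0.8268]
Step 5: x=[4.0127] v=[-0.9211]
Step 6: x=[3.7747] v=[-0.9521]
Step 7: x=[3.5453] v=[-0.9177]
Step 8: x=[3.3403] v=[-0.8202]
Step 9: x=[3.1737] v=[-0.6663]
Step 10: x=[3.0571] v=[-0.4666]
Step 11: x=[2.9984] v=[-0.2348]
Step 12: x=[3.0017] v=[0.0132]
First v>=0 after going negative at step 12, time=3.0000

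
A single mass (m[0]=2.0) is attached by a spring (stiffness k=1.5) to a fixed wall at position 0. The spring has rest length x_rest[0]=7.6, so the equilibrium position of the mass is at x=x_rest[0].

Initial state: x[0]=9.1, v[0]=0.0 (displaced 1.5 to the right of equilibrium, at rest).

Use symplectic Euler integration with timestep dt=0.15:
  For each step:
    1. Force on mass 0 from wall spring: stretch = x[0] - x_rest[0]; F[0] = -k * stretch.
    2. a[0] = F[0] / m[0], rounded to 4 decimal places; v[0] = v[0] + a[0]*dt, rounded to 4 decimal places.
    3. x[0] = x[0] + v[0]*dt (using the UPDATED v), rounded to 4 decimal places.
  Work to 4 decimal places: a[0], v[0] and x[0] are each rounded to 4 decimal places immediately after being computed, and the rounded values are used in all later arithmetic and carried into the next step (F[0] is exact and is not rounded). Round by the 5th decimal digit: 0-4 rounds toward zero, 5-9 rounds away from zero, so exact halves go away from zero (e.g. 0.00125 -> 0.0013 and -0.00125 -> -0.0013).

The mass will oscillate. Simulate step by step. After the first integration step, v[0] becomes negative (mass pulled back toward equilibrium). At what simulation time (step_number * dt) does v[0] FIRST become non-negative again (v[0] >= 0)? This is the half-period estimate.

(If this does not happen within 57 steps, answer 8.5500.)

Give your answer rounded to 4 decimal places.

Answer: 3.7500

Derivation:
Step 0: x=[9.1000] v=[0.0000]
Step 1: x=[9.0747] v=[-0.1688]
Step 2: x=[9.0245] v=[-0.3347]
Step 3: x=[8.9503] v=[-0.4950]
Step 4: x=[8.8533] v=[-0.6469]
Step 5: x=[8.7351] v=[-0.7879]
Step 6: x=[8.5978] v=[-0.9156]
Step 7: x=[8.4436] v=[-1.0279]
Step 8: x=[8.2752] v=[-1.1228]
Step 9: x=[8.0954] v=[-1.1988]
Step 10: x=[7.9072] v=[-1.2545]
Step 11: x=[7.7138] v=[-1.2891]
Step 12: x=[7.5185] v=[-1.3019]
Step 13: x=[7.3246] v=[-1.2927]
Step 14: x=[7.1353] v=[-1.2617]
Step 15: x=[6.9539] v=[-1.2094]
Step 16: x=[6.7834] v=[-1.1367]
Step 17: x=[6.6267] v=[-1.0448]
Step 18: x=[6.4864] v=[-0.9353]
Step 19: x=[6.3649] v=[-0.8100]
Step 20: x=[6.2642] v=[-0.6711]
Step 21: x=[6.1861] v=[-0.5208]
Step 22: x=[6.1318] v=[-0.3617]
Step 23: x=[6.1023] v=[-0.1965]
Step 24: x=[6.0981] v=[-0.0280]
Step 25: x=[6.1193] v=[0.1410]
First v>=0 after going negative at step 25, time=3.7500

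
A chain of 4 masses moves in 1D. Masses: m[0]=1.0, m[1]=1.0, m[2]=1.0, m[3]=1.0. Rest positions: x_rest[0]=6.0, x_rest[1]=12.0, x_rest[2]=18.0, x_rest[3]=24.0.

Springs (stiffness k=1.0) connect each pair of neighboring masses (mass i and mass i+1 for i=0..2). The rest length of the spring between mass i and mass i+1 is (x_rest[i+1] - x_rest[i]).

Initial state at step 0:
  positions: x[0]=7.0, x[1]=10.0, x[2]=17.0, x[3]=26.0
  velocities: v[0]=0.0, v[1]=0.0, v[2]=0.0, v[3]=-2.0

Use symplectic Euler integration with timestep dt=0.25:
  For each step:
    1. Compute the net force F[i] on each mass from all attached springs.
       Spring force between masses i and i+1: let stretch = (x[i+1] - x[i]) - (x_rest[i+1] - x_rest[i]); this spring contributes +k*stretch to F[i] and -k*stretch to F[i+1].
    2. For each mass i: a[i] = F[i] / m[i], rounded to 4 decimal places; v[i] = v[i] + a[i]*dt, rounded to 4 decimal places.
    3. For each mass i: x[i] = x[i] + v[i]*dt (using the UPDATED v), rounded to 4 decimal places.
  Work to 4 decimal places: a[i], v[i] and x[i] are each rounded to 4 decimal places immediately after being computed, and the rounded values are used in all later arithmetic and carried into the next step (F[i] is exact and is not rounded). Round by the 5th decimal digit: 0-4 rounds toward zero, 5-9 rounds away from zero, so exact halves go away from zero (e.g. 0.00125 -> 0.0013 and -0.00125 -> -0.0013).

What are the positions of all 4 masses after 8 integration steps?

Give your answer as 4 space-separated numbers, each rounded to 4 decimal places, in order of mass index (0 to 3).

Step 0: x=[7.0000 10.0000 17.0000 26.0000] v=[0.0000 0.0000 0.0000 -2.0000]
Step 1: x=[6.8125 10.2500 17.1250 25.3125] v=[-0.7500 1.0000 0.5000 -2.7500]
Step 2: x=[6.4649 10.7149 17.3320 24.4883] v=[-1.3906 1.8594 0.8281 -3.2969]
Step 3: x=[6.0079 11.3277 17.5727 23.5918] v=[-1.8281 2.4512 0.9629 -3.5860]
Step 4: x=[5.5084 11.9983 17.7993 22.6941] v=[-1.9982 2.6825 0.9064 -3.5908]
Step 5: x=[5.0395 12.6259 17.9693 21.8655] v=[-1.8757 2.5103 0.6799 -3.3145]
Step 6: x=[4.6697 13.1133 18.0488 21.1684] v=[-1.4791 1.9496 0.3181 -2.7886]
Step 7: x=[4.4527 13.3815 18.0148 20.6513] v=[-0.8682 1.0726 -0.1359 -2.0685]
Step 8: x=[4.4187 13.3812 17.8560 20.3444] v=[-0.1360 -0.0013 -0.6351 -1.2276]

Answer: 4.4187 13.3812 17.8560 20.3444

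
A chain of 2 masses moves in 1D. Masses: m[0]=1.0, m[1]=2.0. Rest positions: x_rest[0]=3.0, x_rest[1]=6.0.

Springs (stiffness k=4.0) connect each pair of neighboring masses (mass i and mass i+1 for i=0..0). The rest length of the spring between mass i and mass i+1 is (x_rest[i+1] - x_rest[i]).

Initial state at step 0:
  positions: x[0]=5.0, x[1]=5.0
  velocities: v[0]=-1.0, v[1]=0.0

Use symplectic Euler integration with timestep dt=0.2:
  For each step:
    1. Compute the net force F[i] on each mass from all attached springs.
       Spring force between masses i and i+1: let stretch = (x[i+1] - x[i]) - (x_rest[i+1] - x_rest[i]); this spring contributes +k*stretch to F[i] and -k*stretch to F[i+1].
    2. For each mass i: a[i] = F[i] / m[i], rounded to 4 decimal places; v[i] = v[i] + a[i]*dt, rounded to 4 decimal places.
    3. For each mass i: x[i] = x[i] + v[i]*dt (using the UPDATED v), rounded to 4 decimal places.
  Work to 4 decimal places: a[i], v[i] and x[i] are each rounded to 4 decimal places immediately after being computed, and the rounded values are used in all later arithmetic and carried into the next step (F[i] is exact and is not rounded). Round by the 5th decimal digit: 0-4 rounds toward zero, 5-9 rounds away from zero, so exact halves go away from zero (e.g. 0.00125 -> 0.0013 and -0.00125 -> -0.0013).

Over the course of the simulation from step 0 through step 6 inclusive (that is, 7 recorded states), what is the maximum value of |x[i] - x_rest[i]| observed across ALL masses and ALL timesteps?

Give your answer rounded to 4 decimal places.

Answer: 2.5049

Derivation:
Step 0: x=[5.0000 5.0000] v=[-1.0000 0.0000]
Step 1: x=[4.3200 5.2400] v=[-3.4000 1.2000]
Step 2: x=[3.3072 5.6464] v=[-5.0640 2.0320]
Step 3: x=[2.1887 6.1057] v=[-5.5926 2.2963]
Step 4: x=[1.2169 6.4916] v=[-4.8590 1.9295]
Step 5: x=[0.6091 6.6955] v=[-3.0392 1.0196]
Step 6: x=[0.4951 6.6525] v=[-0.5701 -0.2150]
Max displacement = 2.5049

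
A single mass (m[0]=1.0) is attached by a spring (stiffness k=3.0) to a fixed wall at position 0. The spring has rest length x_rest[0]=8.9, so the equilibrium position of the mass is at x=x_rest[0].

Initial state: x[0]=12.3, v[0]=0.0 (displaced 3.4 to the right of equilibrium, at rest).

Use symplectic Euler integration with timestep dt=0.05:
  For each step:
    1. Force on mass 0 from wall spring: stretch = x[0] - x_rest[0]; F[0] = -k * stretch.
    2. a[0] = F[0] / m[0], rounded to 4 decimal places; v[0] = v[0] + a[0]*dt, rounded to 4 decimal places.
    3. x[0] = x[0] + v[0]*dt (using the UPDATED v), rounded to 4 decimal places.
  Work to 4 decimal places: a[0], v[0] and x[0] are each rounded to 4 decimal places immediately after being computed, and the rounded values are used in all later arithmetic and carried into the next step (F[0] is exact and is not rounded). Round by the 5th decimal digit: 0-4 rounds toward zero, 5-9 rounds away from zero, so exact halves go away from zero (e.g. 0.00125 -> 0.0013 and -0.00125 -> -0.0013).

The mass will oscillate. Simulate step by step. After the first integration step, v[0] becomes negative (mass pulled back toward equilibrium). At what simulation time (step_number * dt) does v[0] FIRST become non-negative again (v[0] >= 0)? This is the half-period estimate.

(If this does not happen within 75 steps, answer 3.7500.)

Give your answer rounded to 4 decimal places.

Step 0: x=[12.3000] v=[0.0000]
Step 1: x=[12.2745] v=[-0.5100]
Step 2: x=[12.2237] v=[-1.0162]
Step 3: x=[12.1480] v=[-1.5148]
Step 4: x=[12.0479] v=[-2.0020]
Step 5: x=[11.9242] v=[-2.4742]
Step 6: x=[11.7778] v=[-2.9278]
Step 7: x=[11.6098] v=[-3.3595]
Step 8: x=[11.4215] v=[-3.7660]
Step 9: x=[11.2143] v=[-4.1442]
Step 10: x=[10.9897] v=[-4.4913]
Step 11: x=[10.7495] v=[-4.8048]
Step 12: x=[10.4954] v=[-5.0822]
Step 13: x=[10.2293] v=[-5.3215]
Step 14: x=[9.9533] v=[-5.5209]
Step 15: x=[9.6694] v=[-5.6789]
Step 16: x=[9.3797] v=[-5.7943]
Step 17: x=[9.0864] v=[-5.8663]
Step 18: x=[8.7917] v=[-5.8943]
Step 19: x=[8.4978] v=[-5.8781]
Step 20: x=[8.2069] v=[-5.8178]
Step 21: x=[7.9212] v=[-5.7138]
Step 22: x=[7.6429] v=[-5.5670]
Step 23: x=[7.3740] v=[-5.3784]
Step 24: x=[7.1165] v=[-5.1495]
Step 25: x=[6.8724] v=[-4.8820]
Step 26: x=[6.6435] v=[-4.5779]
Step 27: x=[6.4315] v=[-4.2394]
Step 28: x=[6.2380] v=[-3.8691]
Step 29: x=[6.0645] v=[-3.4698]
Step 30: x=[5.9123] v=[-3.0445]
Step 31: x=[5.7825] v=[-2.5963]
Step 32: x=[5.6761] v=[-2.1287]
Step 33: x=[5.5938] v=[-1.6451]
Step 34: x=[5.5363] v=[-1.1492]
Step 35: x=[5.5041] v=[-0.6446]
Step 36: x=[5.4973] v=[-0.1352]
Step 37: x=[5.5161] v=[0.3752]
First v>=0 after going negative at step 37, time=1.8500

Answer: 1.8500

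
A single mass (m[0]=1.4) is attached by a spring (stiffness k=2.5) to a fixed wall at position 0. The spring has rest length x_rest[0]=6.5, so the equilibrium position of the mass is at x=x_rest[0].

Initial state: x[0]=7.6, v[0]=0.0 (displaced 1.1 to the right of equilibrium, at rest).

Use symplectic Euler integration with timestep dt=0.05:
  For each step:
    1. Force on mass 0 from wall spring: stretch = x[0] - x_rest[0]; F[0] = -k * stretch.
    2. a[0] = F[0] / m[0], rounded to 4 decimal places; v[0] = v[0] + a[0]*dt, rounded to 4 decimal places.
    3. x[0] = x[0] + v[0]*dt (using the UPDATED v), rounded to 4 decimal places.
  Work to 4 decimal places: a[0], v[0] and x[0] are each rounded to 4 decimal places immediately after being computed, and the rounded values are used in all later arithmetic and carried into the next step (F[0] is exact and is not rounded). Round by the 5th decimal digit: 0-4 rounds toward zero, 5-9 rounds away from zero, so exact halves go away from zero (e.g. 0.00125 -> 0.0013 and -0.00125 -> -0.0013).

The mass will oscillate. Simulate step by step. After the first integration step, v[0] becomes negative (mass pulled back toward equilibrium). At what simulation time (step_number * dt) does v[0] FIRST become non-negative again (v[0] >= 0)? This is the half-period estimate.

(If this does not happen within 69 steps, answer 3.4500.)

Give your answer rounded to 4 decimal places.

Step 0: x=[7.6000] v=[0.0000]
Step 1: x=[7.5951] v=[-0.0982]
Step 2: x=[7.5853] v=[-0.1960]
Step 3: x=[7.5707] v=[-0.2929]
Step 4: x=[7.5513] v=[-0.3885]
Step 5: x=[7.5272] v=[-0.4824]
Step 6: x=[7.4985] v=[-0.5741]
Step 7: x=[7.4653] v=[-0.6633]
Step 8: x=[7.4278] v=[-0.7495]
Step 9: x=[7.3862] v=[-0.8323]
Step 10: x=[7.3406] v=[-0.9114]
Step 11: x=[7.2913] v=[-0.9865]
Step 12: x=[7.2384] v=[-1.0572]
Step 13: x=[7.1822] v=[-1.1231]
Step 14: x=[7.1230] v=[-1.1840]
Step 15: x=[7.0610] v=[-1.2396]
Step 16: x=[6.9965] v=[-1.2897]
Step 17: x=[6.9298] v=[-1.3340]
Step 18: x=[6.8612] v=[-1.3724]
Step 19: x=[6.7910] v=[-1.4047]
Step 20: x=[6.7195] v=[-1.4307]
Step 21: x=[6.6470] v=[-1.4503]
Step 22: x=[6.5738] v=[-1.4634]
Step 23: x=[6.5003] v=[-1.4700]
Step 24: x=[6.4268] v=[-1.4700]
Step 25: x=[6.3536] v=[-1.4635]
Step 26: x=[6.2811] v=[-1.4504]
Step 27: x=[6.2096] v=[-1.4309]
Step 28: x=[6.1394] v=[-1.4050]
Step 29: x=[6.0708] v=[-1.3728]
Step 30: x=[6.0041] v=[-1.3345]
Step 31: x=[5.9396] v=[-1.2902]
Step 32: x=[5.8776] v=[-1.2402]
Step 33: x=[5.8184] v=[-1.1846]
Step 34: x=[5.7622] v=[-1.1237]
Step 35: x=[5.7093] v=[-1.0578]
Step 36: x=[5.6599] v=[-0.9872]
Step 37: x=[5.6143] v=[-0.9122]
Step 38: x=[5.5726] v=[-0.8331]
Step 39: x=[5.5351] v=[-0.7503]
Step 40: x=[5.5019] v=[-0.6642]
Step 41: x=[5.4731] v=[-0.5751]
Step 42: x=[5.4489] v=[-0.4834]
Step 43: x=[5.4294] v=[-0.3896]
Step 44: x=[5.4147] v=[-0.2940]
Step 45: x=[5.4048] v=[-0.1971]
Step 46: x=[5.3998] v=[-0.0993]
Step 47: x=[5.3997] v=[-0.0011]
Step 48: x=[5.4046] v=[0.0971]
First v>=0 after going negative at step 48, time=2.4000

Answer: 2.4000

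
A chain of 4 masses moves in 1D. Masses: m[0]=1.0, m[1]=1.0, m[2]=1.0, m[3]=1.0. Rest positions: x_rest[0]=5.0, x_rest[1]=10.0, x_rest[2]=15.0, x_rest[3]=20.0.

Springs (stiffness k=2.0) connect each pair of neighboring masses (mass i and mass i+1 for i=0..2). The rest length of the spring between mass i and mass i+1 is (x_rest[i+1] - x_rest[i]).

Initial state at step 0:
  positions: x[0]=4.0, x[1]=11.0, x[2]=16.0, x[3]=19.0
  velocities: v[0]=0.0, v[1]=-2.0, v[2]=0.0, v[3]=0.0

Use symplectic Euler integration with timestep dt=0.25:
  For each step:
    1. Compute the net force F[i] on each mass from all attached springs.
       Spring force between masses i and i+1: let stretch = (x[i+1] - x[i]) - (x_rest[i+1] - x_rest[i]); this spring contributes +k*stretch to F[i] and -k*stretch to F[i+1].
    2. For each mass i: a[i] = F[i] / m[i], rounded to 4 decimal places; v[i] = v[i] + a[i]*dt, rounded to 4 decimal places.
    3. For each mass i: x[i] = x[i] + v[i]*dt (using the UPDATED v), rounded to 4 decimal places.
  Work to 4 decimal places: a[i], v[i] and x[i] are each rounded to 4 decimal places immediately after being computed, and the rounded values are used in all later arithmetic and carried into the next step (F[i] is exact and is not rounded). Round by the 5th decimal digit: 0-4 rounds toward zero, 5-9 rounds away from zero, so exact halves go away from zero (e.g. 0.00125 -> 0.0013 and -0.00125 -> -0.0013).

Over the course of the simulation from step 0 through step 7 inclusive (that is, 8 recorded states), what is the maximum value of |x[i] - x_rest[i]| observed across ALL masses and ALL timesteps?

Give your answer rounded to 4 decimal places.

Answer: 1.9241

Derivation:
Step 0: x=[4.0000 11.0000 16.0000 19.0000] v=[0.0000 -2.0000 0.0000 0.0000]
Step 1: x=[4.2500 10.2500 15.7500 19.2500] v=[1.0000 -3.0000 -1.0000 1.0000]
Step 2: x=[4.6250 9.4375 15.2500 19.6875] v=[1.5000 -3.2500 -2.0000 1.7500]
Step 3: x=[4.9766 8.7500 14.5781 20.1953] v=[1.4063 -2.7500 -2.6875 2.0313]
Step 4: x=[5.1749 8.3193 13.8799 20.6260] v=[0.7930 -1.7227 -2.7930 1.7227]
Step 5: x=[5.1412 8.1907 13.3298 20.8384] v=[-0.1348 -0.5146 -2.2003 0.8497]
Step 6: x=[4.8637 8.3233 13.0759 20.7373] v=[-1.1101 0.5302 -1.0156 -0.4046]
Step 7: x=[4.3936 8.6175 13.1856 20.3035] v=[-1.8803 1.1767 0.4388 -1.7353]
Max displacement = 1.9241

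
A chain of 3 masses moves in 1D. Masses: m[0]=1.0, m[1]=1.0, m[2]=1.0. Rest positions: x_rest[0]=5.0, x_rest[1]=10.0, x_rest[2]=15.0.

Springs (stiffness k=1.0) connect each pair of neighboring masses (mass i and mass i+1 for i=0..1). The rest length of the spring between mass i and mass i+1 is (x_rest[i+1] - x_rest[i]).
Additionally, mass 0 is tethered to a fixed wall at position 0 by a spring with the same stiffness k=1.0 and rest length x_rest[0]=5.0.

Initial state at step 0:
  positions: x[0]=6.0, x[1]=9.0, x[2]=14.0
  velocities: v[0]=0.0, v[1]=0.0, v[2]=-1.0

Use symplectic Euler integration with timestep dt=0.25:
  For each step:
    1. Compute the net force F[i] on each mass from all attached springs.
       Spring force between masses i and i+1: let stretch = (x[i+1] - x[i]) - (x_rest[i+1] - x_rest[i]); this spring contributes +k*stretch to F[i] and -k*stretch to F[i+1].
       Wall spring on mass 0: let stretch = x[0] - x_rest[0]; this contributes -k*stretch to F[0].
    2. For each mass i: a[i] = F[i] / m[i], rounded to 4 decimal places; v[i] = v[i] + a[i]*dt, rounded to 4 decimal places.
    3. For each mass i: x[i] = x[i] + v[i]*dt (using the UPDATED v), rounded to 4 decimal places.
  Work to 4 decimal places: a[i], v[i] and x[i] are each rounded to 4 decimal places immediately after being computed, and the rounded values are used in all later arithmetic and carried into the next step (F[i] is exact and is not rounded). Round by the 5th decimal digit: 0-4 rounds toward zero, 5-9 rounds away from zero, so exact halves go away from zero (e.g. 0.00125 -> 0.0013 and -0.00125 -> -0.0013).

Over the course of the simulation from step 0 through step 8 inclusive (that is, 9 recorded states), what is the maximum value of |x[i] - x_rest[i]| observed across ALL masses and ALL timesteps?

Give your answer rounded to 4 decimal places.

Step 0: x=[6.0000 9.0000 14.0000] v=[0.0000 0.0000 -1.0000]
Step 1: x=[5.8125 9.1250 13.7500] v=[-0.7500 0.5000 -1.0000]
Step 2: x=[5.4688 9.3320 13.5234] v=[-1.3750 0.8281 -0.9063]
Step 3: x=[5.0247 9.5596 13.3474] v=[-1.7764 0.9102 -0.7042]
Step 4: x=[4.5500 9.7405 13.2471] v=[-1.8989 0.7234 -0.4012]
Step 5: x=[4.1153 9.8161 13.2401] v=[-1.7388 0.3024 -0.0279]
Step 6: x=[3.7797 9.7494 13.3316] v=[-1.3424 -0.2668 0.3661]
Step 7: x=[3.5810 9.5335 13.5118] v=[-0.7949 -0.8637 0.7206]
Step 8: x=[3.5305 9.1942 13.7558] v=[-0.2020 -1.3573 0.9760]
Max displacement = 1.7599

Answer: 1.7599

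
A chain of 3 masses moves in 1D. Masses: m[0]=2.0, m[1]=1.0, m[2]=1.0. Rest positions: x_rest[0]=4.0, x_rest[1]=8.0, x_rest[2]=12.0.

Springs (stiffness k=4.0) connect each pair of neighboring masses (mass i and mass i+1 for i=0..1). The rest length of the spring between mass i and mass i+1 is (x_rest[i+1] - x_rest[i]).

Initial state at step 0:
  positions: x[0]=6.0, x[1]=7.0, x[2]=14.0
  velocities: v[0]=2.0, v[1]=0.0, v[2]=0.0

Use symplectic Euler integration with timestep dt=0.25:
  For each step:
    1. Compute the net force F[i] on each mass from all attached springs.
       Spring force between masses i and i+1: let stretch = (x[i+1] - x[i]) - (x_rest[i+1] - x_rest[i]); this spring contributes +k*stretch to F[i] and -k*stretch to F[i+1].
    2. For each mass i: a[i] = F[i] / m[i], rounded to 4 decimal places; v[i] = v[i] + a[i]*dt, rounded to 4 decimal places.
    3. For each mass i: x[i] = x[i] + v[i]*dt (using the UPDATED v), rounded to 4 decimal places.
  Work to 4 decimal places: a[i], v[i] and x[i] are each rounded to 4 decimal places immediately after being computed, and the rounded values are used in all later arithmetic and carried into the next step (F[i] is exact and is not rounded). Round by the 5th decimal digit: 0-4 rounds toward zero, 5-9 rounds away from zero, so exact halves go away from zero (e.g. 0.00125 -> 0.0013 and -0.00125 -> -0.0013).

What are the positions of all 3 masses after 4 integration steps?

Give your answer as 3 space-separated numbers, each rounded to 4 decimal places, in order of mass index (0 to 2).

Answer: 6.2703 11.8726 12.5869

Derivation:
Step 0: x=[6.0000 7.0000 14.0000] v=[2.0000 0.0000 0.0000]
Step 1: x=[6.1250 8.5000 13.2500] v=[0.5000 6.0000 -3.0000]
Step 2: x=[6.0469 10.5938 12.3125] v=[-0.3125 8.3750 -3.7500]
Step 3: x=[6.0371 11.9805 11.9453] v=[-0.0391 5.5468 -1.4687]
Step 4: x=[6.2703 11.8726 12.5869] v=[0.9326 -0.4318 2.5665]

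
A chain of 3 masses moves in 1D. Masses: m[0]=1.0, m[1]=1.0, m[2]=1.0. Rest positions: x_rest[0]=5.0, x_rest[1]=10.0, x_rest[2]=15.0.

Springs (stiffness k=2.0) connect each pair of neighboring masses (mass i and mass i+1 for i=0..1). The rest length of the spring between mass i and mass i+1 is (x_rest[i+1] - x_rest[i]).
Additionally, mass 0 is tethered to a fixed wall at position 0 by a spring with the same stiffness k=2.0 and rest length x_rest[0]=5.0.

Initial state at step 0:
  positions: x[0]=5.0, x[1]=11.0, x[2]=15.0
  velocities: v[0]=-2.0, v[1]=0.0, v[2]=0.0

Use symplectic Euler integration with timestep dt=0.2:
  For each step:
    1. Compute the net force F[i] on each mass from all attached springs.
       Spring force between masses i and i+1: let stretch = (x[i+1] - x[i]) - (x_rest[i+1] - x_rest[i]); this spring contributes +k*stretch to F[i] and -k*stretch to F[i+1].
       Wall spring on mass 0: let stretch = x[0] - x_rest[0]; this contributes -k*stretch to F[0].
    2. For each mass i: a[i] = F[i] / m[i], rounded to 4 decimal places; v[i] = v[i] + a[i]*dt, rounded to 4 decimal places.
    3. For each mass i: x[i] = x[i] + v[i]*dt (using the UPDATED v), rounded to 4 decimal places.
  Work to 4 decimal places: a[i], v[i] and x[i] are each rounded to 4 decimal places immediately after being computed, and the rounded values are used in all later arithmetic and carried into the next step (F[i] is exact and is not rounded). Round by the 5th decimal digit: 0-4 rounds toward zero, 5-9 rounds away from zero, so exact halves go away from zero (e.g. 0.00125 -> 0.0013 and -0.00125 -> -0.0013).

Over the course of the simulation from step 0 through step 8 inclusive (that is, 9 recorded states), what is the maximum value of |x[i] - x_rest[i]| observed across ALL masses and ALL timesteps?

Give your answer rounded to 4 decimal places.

Step 0: x=[5.0000 11.0000 15.0000] v=[-2.0000 0.0000 0.0000]
Step 1: x=[4.6800 10.8400 15.0800] v=[-1.6000 -0.8000 0.4000]
Step 2: x=[4.4784 10.5264 15.2208] v=[-1.0080 -1.5680 0.7040]
Step 3: x=[4.4024 10.1045 15.3860] v=[-0.3802 -2.1094 0.8262]
Step 4: x=[4.4303 9.6490 15.5287] v=[0.1397 -2.2776 0.7136]
Step 5: x=[4.5213 9.2464 15.6010] v=[0.4551 -2.0132 0.3617]
Step 6: x=[4.6286 8.9741 15.5650] v=[0.5366 -1.3614 -0.1801]
Step 7: x=[4.7133 8.8815 15.4017] v=[0.4234 -0.4632 -0.8165]
Step 8: x=[4.7544 8.9770 15.1168] v=[0.2054 0.4776 -1.4246]
Max displacement = 1.1185

Answer: 1.1185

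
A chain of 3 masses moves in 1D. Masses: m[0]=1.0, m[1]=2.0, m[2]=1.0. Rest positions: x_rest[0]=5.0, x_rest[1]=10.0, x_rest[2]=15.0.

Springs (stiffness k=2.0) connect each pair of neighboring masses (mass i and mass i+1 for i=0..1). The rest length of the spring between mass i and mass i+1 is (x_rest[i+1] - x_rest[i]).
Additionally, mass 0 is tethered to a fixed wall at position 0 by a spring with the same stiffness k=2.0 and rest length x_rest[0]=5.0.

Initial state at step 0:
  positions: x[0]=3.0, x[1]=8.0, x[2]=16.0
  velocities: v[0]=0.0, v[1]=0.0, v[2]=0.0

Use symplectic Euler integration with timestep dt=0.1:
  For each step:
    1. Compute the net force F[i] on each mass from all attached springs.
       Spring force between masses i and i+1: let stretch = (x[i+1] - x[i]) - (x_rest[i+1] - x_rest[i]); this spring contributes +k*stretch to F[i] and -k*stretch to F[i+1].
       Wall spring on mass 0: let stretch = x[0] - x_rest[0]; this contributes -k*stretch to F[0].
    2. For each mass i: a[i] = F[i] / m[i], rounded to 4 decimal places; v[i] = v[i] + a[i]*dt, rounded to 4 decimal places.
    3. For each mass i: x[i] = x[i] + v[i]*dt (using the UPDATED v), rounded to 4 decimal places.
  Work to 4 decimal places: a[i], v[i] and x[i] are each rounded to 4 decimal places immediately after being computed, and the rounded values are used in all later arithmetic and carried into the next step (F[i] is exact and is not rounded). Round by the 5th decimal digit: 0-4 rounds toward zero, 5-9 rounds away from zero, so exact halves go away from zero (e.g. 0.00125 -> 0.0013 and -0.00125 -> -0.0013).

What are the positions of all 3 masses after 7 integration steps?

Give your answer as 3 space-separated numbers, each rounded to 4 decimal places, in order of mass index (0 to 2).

Answer: 3.9989 8.7440 14.5361

Derivation:
Step 0: x=[3.0000 8.0000 16.0000] v=[0.0000 0.0000 0.0000]
Step 1: x=[3.0400 8.0300 15.9400] v=[0.4000 0.3000 -0.6000]
Step 2: x=[3.1190 8.0892 15.8218] v=[0.7900 0.5920 -1.1820]
Step 3: x=[3.2350 8.1760 15.6490] v=[1.1602 0.8682 -1.7285]
Step 4: x=[3.3851 8.2881 15.4267] v=[1.5014 1.1214 -2.2231]
Step 5: x=[3.5656 8.4226 15.1616] v=[1.8050 1.3450 -2.6508]
Step 6: x=[3.7719 8.5759 14.8617] v=[2.0633 1.5332 -2.9986]
Step 7: x=[3.9989 8.7440 14.5361] v=[2.2697 1.6814 -3.2558]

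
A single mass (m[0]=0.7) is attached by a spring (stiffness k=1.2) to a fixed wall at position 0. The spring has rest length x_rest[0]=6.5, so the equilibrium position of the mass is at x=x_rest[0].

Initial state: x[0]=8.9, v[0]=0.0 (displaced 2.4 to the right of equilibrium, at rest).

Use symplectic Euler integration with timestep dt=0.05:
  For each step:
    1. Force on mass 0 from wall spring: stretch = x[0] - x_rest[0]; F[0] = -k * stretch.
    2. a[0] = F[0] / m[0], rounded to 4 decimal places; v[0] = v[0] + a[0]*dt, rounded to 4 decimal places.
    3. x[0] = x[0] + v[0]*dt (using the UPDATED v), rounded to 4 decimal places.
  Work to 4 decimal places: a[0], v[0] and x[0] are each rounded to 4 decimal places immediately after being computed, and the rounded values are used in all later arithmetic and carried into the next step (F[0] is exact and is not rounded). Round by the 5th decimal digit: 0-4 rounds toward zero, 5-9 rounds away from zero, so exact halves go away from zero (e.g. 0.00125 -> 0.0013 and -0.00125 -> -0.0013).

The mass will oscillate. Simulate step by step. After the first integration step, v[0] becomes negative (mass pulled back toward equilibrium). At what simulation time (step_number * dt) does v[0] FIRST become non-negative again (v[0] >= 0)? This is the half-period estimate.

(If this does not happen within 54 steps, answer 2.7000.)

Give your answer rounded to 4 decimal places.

Answer: 2.4000

Derivation:
Step 0: x=[8.9000] v=[0.0000]
Step 1: x=[8.8897] v=[-0.2057]
Step 2: x=[8.8692] v=[-0.4105]
Step 3: x=[8.8385] v=[-0.6136]
Step 4: x=[8.7978] v=[-0.8140]
Step 5: x=[8.7473] v=[-1.0110]
Step 6: x=[8.6871] v=[-1.2036]
Step 7: x=[8.6175] v=[-1.3911]
Step 8: x=[8.5389] v=[-1.5726]
Step 9: x=[8.4515] v=[-1.7474]
Step 10: x=[8.3558] v=[-1.9147]
Step 11: x=[8.2521] v=[-2.0738]
Step 12: x=[8.1409] v=[-2.2240]
Step 13: x=[8.0227] v=[-2.3647]
Step 14: x=[7.8979] v=[-2.4952]
Step 15: x=[7.7672] v=[-2.6150]
Step 16: x=[7.6310] v=[-2.7236]
Step 17: x=[7.4900] v=[-2.8205]
Step 18: x=[7.3447] v=[-2.9054]
Step 19: x=[7.1958] v=[-2.9778]
Step 20: x=[7.0439] v=[-3.0374]
Step 21: x=[6.8897] v=[-3.0840]
Step 22: x=[6.7338] v=[-3.1174]
Step 23: x=[6.5769] v=[-3.1374]
Step 24: x=[6.4197] v=[-3.1440]
Step 25: x=[6.2628] v=[-3.1371]
Step 26: x=[6.1070] v=[-3.1168]
Step 27: x=[5.9528] v=[-3.0831]
Step 28: x=[5.8010] v=[-3.0362]
Step 29: x=[5.6522] v=[-2.9763]
Step 30: x=[5.5070] v=[-2.9036]
Step 31: x=[5.3661] v=[-2.8185]
Step 32: x=[5.2300] v=[-2.7213]
Step 33: x=[5.0994] v=[-2.6124]
Step 34: x=[4.9748] v=[-2.4924]
Step 35: x=[4.8567] v=[-2.3617]
Step 36: x=[4.7457] v=[-2.2208]
Step 37: x=[4.6422] v=[-2.0704]
Step 38: x=[4.5466] v=[-1.9112]
Step 39: x=[4.4594] v=[-1.7438]
Step 40: x=[4.3810] v=[-1.5689]
Step 41: x=[4.3116] v=[-1.3873]
Step 42: x=[4.2516] v=[-1.1997]
Step 43: x=[4.2013] v=[-1.0070]
Step 44: x=[4.1608] v=[-0.8100]
Step 45: x=[4.1303] v=[-0.6095]
Step 46: x=[4.1100] v=[-0.4064]
Step 47: x=[4.0999] v=[-0.2015]
Step 48: x=[4.1001] v=[0.0042]
First v>=0 after going negative at step 48, time=2.4000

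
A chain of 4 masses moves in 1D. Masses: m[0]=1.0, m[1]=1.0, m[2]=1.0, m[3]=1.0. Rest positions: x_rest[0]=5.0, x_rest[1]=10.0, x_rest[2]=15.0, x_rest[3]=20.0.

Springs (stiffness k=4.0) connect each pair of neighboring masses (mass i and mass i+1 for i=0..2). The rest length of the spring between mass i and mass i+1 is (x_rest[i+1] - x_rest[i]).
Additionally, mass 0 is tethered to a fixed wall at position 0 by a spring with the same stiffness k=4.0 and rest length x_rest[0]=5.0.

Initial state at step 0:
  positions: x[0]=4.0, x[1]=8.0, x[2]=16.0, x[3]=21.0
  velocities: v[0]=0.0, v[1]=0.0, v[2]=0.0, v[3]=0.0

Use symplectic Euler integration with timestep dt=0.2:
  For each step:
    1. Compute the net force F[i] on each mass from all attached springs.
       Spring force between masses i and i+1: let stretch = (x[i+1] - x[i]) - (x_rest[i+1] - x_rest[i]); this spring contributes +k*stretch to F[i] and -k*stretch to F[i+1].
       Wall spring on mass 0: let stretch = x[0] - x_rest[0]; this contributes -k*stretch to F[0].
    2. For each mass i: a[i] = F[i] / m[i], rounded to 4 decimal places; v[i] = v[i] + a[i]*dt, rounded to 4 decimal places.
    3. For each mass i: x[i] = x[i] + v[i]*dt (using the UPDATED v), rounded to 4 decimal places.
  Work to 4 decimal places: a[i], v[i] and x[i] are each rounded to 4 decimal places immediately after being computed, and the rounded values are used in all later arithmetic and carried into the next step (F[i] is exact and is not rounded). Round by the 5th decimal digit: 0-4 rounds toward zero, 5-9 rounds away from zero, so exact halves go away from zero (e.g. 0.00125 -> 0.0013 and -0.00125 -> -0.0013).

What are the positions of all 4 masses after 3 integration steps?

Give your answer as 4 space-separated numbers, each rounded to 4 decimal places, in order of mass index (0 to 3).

Answer: 4.4342 10.5795 14.2607 20.6692

Derivation:
Step 0: x=[4.0000 8.0000 16.0000 21.0000] v=[0.0000 0.0000 0.0000 0.0000]
Step 1: x=[4.0000 8.6400 15.5200 21.0000] v=[0.0000 3.2000 -2.4000 0.0000]
Step 2: x=[4.1024 9.6384 14.8160 20.9232] v=[0.5120 4.9920 -3.5200 -0.3840]
Step 3: x=[4.4342 10.5795 14.2607 20.6692] v=[1.6589 4.7053 -2.7763 -1.2698]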